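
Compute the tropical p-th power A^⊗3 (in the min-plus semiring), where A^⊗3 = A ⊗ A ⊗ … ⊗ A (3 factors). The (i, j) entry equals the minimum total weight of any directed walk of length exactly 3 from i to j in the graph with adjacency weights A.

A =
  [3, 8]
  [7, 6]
A^⊗3 =
  [9, 14]
  [13, 18]

Each entry (A^⊗3)_ij equals the minimum over all length-3 walks i = v_0 → v_1 → … → v_3 = j of Σ_t A[v_t][v_{t+1}]. For example, for (i, j) = (0, 1) we minimise over 4 possible intermediate vertex sequences; the minimum is 14, attained along the walk 0 → 0 → 0 → 1.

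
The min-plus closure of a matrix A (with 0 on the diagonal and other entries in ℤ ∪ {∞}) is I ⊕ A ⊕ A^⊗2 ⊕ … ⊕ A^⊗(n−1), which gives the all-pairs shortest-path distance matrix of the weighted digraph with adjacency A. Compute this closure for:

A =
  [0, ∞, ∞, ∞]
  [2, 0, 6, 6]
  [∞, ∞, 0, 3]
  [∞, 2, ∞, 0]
Closure =
  [0, ∞, ∞, ∞]
  [2, 0, 6, 6]
  [7, 5, 0, 3]
  [4, 2, 8, 0]

This is the Floyd-Warshall all-pairs shortest-path computation. For each intermediate vertex k = 0, 1, …, 3, update dist[i][j] ← min(dist[i][j], dist[i][k] + dist[k][j]). The final matrix gives, for each (i, j), the minimum total weight of any directed path from i to j (possibly empty when i = j).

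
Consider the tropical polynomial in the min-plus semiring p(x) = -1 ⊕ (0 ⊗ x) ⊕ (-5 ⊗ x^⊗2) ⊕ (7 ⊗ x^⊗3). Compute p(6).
p(6) = -1

A tropical monomial a ⊗ x^⊗i evaluates to a + i · x. Evaluating each term at x = 6:
  Term 0 contributes -1 + 0 · 6 = -1
  Term 1 contributes 0 + 1 · 6 = 6
  Term 2 contributes -5 + 2 · 6 = 7
  Term 3 contributes 7 + 3 · 6 = 25
p(6) = ⊕ of these = min[-1, 6, 7, 25] = -1.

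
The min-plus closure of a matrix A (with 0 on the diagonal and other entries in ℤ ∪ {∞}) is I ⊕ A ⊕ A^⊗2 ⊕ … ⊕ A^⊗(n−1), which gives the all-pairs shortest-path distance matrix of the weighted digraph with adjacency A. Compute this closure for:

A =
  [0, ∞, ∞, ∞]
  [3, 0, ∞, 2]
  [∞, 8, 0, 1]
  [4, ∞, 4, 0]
Closure =
  [0, ∞, ∞, ∞]
  [3, 0, 6, 2]
  [5, 8, 0, 1]
  [4, 12, 4, 0]

This is the Floyd-Warshall all-pairs shortest-path computation. For each intermediate vertex k = 0, 1, …, 3, update dist[i][j] ← min(dist[i][j], dist[i][k] + dist[k][j]). The final matrix gives, for each (i, j), the minimum total weight of any directed path from i to j (possibly empty when i = j).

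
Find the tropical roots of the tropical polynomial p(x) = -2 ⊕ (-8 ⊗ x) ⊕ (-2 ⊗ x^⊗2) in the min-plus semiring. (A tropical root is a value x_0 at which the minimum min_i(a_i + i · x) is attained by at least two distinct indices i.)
Roots: {-6, 6}

Each tropical root is a break point of the lower envelope of the lines y = a_i + i · x (there are 3 lines, with slopes 0, 1, ..., 2). Only the lines that attain the minimum somewhere contribute to roots; other lines are dominated. Here the surviving (envelope) indices are i = 2, i = 1, i = 0.
Intersections between consecutive envelope lines give the roots: for adjacent envelope indices i < j the intersection is x = (a_i − a_j) / (j − i). Reading off the sorted break points: {-6, 6}.
Verification: at each break x_0, at least two indices attain the minimum of min_i(a_i + i · x_0).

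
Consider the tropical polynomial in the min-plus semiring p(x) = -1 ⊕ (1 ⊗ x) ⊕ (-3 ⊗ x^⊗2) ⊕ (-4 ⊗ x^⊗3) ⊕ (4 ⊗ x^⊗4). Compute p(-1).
p(-1) = -7

A tropical monomial a ⊗ x^⊗i evaluates to a + i · x. Evaluating each term at x = -1:
  Term 0 contributes -1 + 0 · -1 = -1
  Term 1 contributes 1 + 1 · -1 = 0
  Term 2 contributes -3 + 2 · -1 = -5
  Term 3 contributes -4 + 3 · -1 = -7
  Term 4 contributes 4 + 4 · -1 = 0
p(-1) = ⊕ of these = min[-1, 0, -5, -7, 0] = -7.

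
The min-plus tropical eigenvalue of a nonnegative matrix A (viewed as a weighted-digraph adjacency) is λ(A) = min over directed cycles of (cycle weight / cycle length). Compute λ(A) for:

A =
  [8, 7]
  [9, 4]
λ(A) = 4

Enumerate directed cycles and compute their means (weight / length). Sample:
  cycle 0 → 0: weight = 8, length = 1, mean = 8/1 ≈ 8.000
  cycle 1 → 1: weight = 4, length = 1, mean = 4/1 ≈ 4.000
  cycle 0 → 1 → 0: weight = 16, length = 2, mean = 16/2 ≈ 8.000
  cycle 1 → 0 → 1: weight = 16, length = 2, mean = 16/2 ≈ 8.000
Minimum mean = 4.000, attained e.g. along the cycle 1 → 1 with weight 4 and length 1. So λ(A) = 4/1 = 4.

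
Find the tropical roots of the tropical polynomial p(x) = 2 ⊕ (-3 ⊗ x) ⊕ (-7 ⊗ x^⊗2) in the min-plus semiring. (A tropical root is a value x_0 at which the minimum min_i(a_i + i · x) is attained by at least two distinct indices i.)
Roots: {4, 5}

Each tropical root is a break point of the lower envelope of the lines y = a_i + i · x (there are 3 lines, with slopes 0, 1, ..., 2). Only the lines that attain the minimum somewhere contribute to roots; other lines are dominated. Here the surviving (envelope) indices are i = 2, i = 1, i = 0.
Intersections between consecutive envelope lines give the roots: for adjacent envelope indices i < j the intersection is x = (a_i − a_j) / (j − i). Reading off the sorted break points: {4, 5}.
Verification: at each break x_0, at least two indices attain the minimum of min_i(a_i + i · x_0).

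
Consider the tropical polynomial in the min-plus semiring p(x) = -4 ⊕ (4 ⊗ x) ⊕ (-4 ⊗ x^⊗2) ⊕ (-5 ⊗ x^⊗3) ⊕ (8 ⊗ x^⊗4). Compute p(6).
p(6) = -4

A tropical monomial a ⊗ x^⊗i evaluates to a + i · x. Evaluating each term at x = 6:
  Term 0 contributes -4 + 0 · 6 = -4
  Term 1 contributes 4 + 1 · 6 = 10
  Term 2 contributes -4 + 2 · 6 = 8
  Term 3 contributes -5 + 3 · 6 = 13
  Term 4 contributes 8 + 4 · 6 = 32
p(6) = ⊕ of these = min[-4, 10, 8, 13, 32] = -4.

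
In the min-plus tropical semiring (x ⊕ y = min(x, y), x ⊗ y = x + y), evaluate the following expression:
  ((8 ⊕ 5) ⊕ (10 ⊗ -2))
((8 ⊕ 5) ⊕ (10 ⊗ -2)) = 5

Expand innermost to outermost. Recall ⊕ takes the minimum of its arguments and ⊗ takes their sum. Working out the expression ((8 ⊕ 5) ⊕ (10 ⊗ -2)) gives 5.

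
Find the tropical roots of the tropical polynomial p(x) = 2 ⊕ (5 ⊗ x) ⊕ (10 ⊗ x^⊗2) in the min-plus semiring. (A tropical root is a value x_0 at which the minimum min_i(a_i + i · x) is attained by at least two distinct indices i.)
Roots: {-5, -3}

Each tropical root is a break point of the lower envelope of the lines y = a_i + i · x (there are 3 lines, with slopes 0, 1, ..., 2). Only the lines that attain the minimum somewhere contribute to roots; other lines are dominated. Here the surviving (envelope) indices are i = 2, i = 1, i = 0.
Intersections between consecutive envelope lines give the roots: for adjacent envelope indices i < j the intersection is x = (a_i − a_j) / (j − i). Reading off the sorted break points: {-5, -3}.
Verification: at each break x_0, at least two indices attain the minimum of min_i(a_i + i · x_0).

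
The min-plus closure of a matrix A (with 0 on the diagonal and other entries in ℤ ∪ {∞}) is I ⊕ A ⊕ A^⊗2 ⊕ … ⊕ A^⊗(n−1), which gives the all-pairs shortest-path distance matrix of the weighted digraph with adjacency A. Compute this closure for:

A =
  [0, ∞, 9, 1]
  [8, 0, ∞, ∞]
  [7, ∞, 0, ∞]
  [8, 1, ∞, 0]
Closure =
  [0, 2, 9, 1]
  [8, 0, 17, 9]
  [7, 9, 0, 8]
  [8, 1, 17, 0]

This is the Floyd-Warshall all-pairs shortest-path computation. For each intermediate vertex k = 0, 1, …, 3, update dist[i][j] ← min(dist[i][j], dist[i][k] + dist[k][j]). The final matrix gives, for each (i, j), the minimum total weight of any directed path from i to j (possibly empty when i = j).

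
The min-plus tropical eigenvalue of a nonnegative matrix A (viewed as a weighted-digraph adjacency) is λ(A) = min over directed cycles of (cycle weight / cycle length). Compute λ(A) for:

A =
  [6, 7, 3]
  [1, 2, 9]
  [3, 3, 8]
λ(A) = 2

Enumerate directed cycles and compute their means (weight / length). Sample:
  cycle 0 → 0: weight = 6, length = 1, mean = 6/1 ≈ 6.000
  cycle 1 → 1: weight = 2, length = 1, mean = 2/1 ≈ 2.000
  cycle 2 → 2: weight = 8, length = 1, mean = 8/1 ≈ 8.000
  cycle 0 → 1 → 0: weight = 8, length = 2, mean = 8/2 ≈ 4.000
  cycle 0 → 2 → 0: weight = 6, length = 2, mean = 6/2 ≈ 3.000
  cycle 1 → 0 → 1: weight = 8, length = 2, mean = 8/2 ≈ 4.000
Minimum mean = 2.000, attained e.g. along the cycle 1 → 1 with weight 2 and length 1. So λ(A) = 2/1 = 2.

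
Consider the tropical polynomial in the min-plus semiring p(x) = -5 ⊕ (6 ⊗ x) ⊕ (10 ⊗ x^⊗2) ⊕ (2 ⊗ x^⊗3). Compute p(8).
p(8) = -5

A tropical monomial a ⊗ x^⊗i evaluates to a + i · x. Evaluating each term at x = 8:
  Term 0 contributes -5 + 0 · 8 = -5
  Term 1 contributes 6 + 1 · 8 = 14
  Term 2 contributes 10 + 2 · 8 = 26
  Term 3 contributes 2 + 3 · 8 = 26
p(8) = ⊕ of these = min[-5, 14, 26, 26] = -5.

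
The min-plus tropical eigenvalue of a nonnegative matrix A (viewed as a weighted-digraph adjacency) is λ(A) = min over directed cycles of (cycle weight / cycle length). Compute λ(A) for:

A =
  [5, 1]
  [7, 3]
λ(A) = 3

Enumerate directed cycles and compute their means (weight / length). Sample:
  cycle 0 → 0: weight = 5, length = 1, mean = 5/1 ≈ 5.000
  cycle 1 → 1: weight = 3, length = 1, mean = 3/1 ≈ 3.000
  cycle 0 → 1 → 0: weight = 8, length = 2, mean = 8/2 ≈ 4.000
  cycle 1 → 0 → 1: weight = 8, length = 2, mean = 8/2 ≈ 4.000
Minimum mean = 3.000, attained e.g. along the cycle 1 → 1 with weight 3 and length 1. So λ(A) = 3/1 = 3.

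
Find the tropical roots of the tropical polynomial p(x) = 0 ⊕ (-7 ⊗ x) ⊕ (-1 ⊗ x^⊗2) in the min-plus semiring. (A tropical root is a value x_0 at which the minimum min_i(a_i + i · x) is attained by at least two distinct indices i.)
Roots: {-6, 7}

Each tropical root is a break point of the lower envelope of the lines y = a_i + i · x (there are 3 lines, with slopes 0, 1, ..., 2). Only the lines that attain the minimum somewhere contribute to roots; other lines are dominated. Here the surviving (envelope) indices are i = 2, i = 1, i = 0.
Intersections between consecutive envelope lines give the roots: for adjacent envelope indices i < j the intersection is x = (a_i − a_j) / (j − i). Reading off the sorted break points: {-6, 7}.
Verification: at each break x_0, at least two indices attain the minimum of min_i(a_i + i · x_0).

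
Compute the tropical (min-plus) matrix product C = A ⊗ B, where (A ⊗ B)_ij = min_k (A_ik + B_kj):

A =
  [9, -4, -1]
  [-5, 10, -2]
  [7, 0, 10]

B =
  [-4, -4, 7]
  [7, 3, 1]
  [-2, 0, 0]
A ⊗ B =
  [-3, -1, -3]
  [-9, -9, -2]
  [3, 3, 1]

Apply the min-plus product entry-by-entry:
  C[0][0] = min over k of (A[0][0] + B[0][0] = 9 + -4 = 5, A[0][1] + B[1][0] = -4 + 7 = 3, A[0][2] + B[2][0] = -1 + -2 = -3) = -3 (attained at k = 2)
  C[0][1] = min over k of (A[0][0] + B[0][1] = 9 + -4 = 5, A[0][1] + B[1][1] = -4 + 3 = -1, A[0][2] + B[2][1] = -1 + 0 = -1) = -1 (attained at k = 1)
  C[0][2] = min over k of (A[0][0] + B[0][2] = 9 + 7 = 16, A[0][1] + B[1][2] = -4 + 1 = -3, A[0][2] + B[2][2] = -1 + 0 = -1) = -3 (attained at k = 1)
  C[1][0] = min over k of (A[1][0] + B[0][0] = -5 + -4 = -9, A[1][1] + B[1][0] = 10 + 7 = 17, A[1][2] + B[2][0] = -2 + -2 = -4) = -9 (attained at k = 0)
  C[1][1] = min over k of (A[1][0] + B[0][1] = -5 + -4 = -9, A[1][1] + B[1][1] = 10 + 3 = 13, A[1][2] + B[2][1] = -2 + 0 = -2) = -9 (attained at k = 0)
  C[1][2] = min over k of (A[1][0] + B[0][2] = -5 + 7 = 2, A[1][1] + B[1][2] = 10 + 1 = 11, A[1][2] + B[2][2] = -2 + 0 = -2) = -2 (attained at k = 2)
  C[2][0] = min over k of (A[2][0] + B[0][0] = 7 + -4 = 3, A[2][1] + B[1][0] = 0 + 7 = 7, A[2][2] + B[2][0] = 10 + -2 = 8) = 3 (attained at k = 0)
  C[2][1] = min over k of (A[2][0] + B[0][1] = 7 + -4 = 3, A[2][1] + B[1][1] = 0 + 3 = 3, A[2][2] + B[2][1] = 10 + 0 = 10) = 3 (attained at k = 0)
  C[2][2] = min over k of (A[2][0] + B[0][2] = 7 + 7 = 14, A[2][1] + B[1][2] = 0 + 1 = 1, A[2][2] + B[2][2] = 10 + 0 = 10) = 1 (attained at k = 1)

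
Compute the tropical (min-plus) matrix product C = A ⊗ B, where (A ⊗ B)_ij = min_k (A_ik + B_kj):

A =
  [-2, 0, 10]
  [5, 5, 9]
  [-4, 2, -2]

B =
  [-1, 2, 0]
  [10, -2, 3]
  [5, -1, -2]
A ⊗ B =
  [-3, -2, -2]
  [4, 3, 5]
  [-5, -3, -4]

Apply the min-plus product entry-by-entry:
  C[0][0] = min over k of (A[0][0] + B[0][0] = -2 + -1 = -3, A[0][1] + B[1][0] = 0 + 10 = 10, A[0][2] + B[2][0] = 10 + 5 = 15) = -3 (attained at k = 0)
  C[0][1] = min over k of (A[0][0] + B[0][1] = -2 + 2 = 0, A[0][1] + B[1][1] = 0 + -2 = -2, A[0][2] + B[2][1] = 10 + -1 = 9) = -2 (attained at k = 1)
  C[0][2] = min over k of (A[0][0] + B[0][2] = -2 + 0 = -2, A[0][1] + B[1][2] = 0 + 3 = 3, A[0][2] + B[2][2] = 10 + -2 = 8) = -2 (attained at k = 0)
  C[1][0] = min over k of (A[1][0] + B[0][0] = 5 + -1 = 4, A[1][1] + B[1][0] = 5 + 10 = 15, A[1][2] + B[2][0] = 9 + 5 = 14) = 4 (attained at k = 0)
  C[1][1] = min over k of (A[1][0] + B[0][1] = 5 + 2 = 7, A[1][1] + B[1][1] = 5 + -2 = 3, A[1][2] + B[2][1] = 9 + -1 = 8) = 3 (attained at k = 1)
  C[1][2] = min over k of (A[1][0] + B[0][2] = 5 + 0 = 5, A[1][1] + B[1][2] = 5 + 3 = 8, A[1][2] + B[2][2] = 9 + -2 = 7) = 5 (attained at k = 0)
  C[2][0] = min over k of (A[2][0] + B[0][0] = -4 + -1 = -5, A[2][1] + B[1][0] = 2 + 10 = 12, A[2][2] + B[2][0] = -2 + 5 = 3) = -5 (attained at k = 0)
  C[2][1] = min over k of (A[2][0] + B[0][1] = -4 + 2 = -2, A[2][1] + B[1][1] = 2 + -2 = 0, A[2][2] + B[2][1] = -2 + -1 = -3) = -3 (attained at k = 2)
  C[2][2] = min over k of (A[2][0] + B[0][2] = -4 + 0 = -4, A[2][1] + B[1][2] = 2 + 3 = 5, A[2][2] + B[2][2] = -2 + -2 = -4) = -4 (attained at k = 0)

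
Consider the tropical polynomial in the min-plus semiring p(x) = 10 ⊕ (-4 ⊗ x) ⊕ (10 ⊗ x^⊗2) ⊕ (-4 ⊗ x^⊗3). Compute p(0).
p(0) = -4

A tropical monomial a ⊗ x^⊗i evaluates to a + i · x. Evaluating each term at x = 0:
  Term 0 contributes 10 + 0 · 0 = 10
  Term 1 contributes -4 + 1 · 0 = -4
  Term 2 contributes 10 + 2 · 0 = 10
  Term 3 contributes -4 + 3 · 0 = -4
p(0) = ⊕ of these = min[10, -4, 10, -4] = -4.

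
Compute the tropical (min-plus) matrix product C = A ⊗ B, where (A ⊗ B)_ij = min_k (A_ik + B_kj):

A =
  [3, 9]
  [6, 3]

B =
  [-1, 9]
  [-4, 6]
A ⊗ B =
  [2, 12]
  [-1, 9]

Apply the min-plus product entry-by-entry:
  C[0][0] = min over k of (A[0][0] + B[0][0] = 3 + -1 = 2, A[0][1] + B[1][0] = 9 + -4 = 5) = 2 (attained at k = 0)
  C[0][1] = min over k of (A[0][0] + B[0][1] = 3 + 9 = 12, A[0][1] + B[1][1] = 9 + 6 = 15) = 12 (attained at k = 0)
  C[1][0] = min over k of (A[1][0] + B[0][0] = 6 + -1 = 5, A[1][1] + B[1][0] = 3 + -4 = -1) = -1 (attained at k = 1)
  C[1][1] = min over k of (A[1][0] + B[0][1] = 6 + 9 = 15, A[1][1] + B[1][1] = 3 + 6 = 9) = 9 (attained at k = 1)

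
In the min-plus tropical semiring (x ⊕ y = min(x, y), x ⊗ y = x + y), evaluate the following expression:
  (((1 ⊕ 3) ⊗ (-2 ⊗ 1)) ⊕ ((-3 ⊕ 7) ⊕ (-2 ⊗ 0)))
(((1 ⊕ 3) ⊗ (-2 ⊗ 1)) ⊕ ((-3 ⊕ 7) ⊕ (-2 ⊗ 0))) = -3

Expand innermost to outermost. Recall ⊕ takes the minimum of its arguments and ⊗ takes their sum. Working out the expression (((1 ⊕ 3) ⊗ (-2 ⊗ 1)) ⊕ ((-3 ⊕ 7) ⊕ (-2 ⊗ 0))) gives -3.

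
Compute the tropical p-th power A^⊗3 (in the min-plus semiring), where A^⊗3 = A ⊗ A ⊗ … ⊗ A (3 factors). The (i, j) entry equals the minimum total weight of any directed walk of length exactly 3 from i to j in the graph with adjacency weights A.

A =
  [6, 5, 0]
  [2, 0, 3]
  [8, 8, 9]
A^⊗3 =
  [7, 5, 7]
  [2, 0, 2]
  [10, 8, 10]

Each entry (A^⊗3)_ij equals the minimum over all length-3 walks i = v_0 → v_1 → … → v_3 = j of Σ_t A[v_t][v_{t+1}]. For example, for (i, j) = (0, 2) we minimise over 9 possible intermediate vertex sequences; the minimum is 7, attained along the walk 0 → 1 → 0 → 2.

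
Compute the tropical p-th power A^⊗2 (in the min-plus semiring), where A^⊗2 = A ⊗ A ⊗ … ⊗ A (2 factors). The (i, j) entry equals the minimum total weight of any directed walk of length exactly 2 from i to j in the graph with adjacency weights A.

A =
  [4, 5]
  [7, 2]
A^⊗2 =
  [8, 7]
  [9, 4]

Each entry (A^⊗2)_ij equals the minimum over all length-2 walks i = v_0 → v_1 → … → v_2 = j of Σ_t A[v_t][v_{t+1}]. For example, for (i, j) = (0, 1) we minimise over 2 possible intermediate vertex sequences; the minimum is 7, attained along the walk 0 → 1 → 1.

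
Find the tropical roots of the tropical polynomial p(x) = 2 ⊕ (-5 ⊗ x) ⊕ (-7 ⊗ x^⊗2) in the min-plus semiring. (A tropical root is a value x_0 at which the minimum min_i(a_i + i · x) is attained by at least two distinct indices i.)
Roots: {2, 7}

Each tropical root is a break point of the lower envelope of the lines y = a_i + i · x (there are 3 lines, with slopes 0, 1, ..., 2). Only the lines that attain the minimum somewhere contribute to roots; other lines are dominated. Here the surviving (envelope) indices are i = 2, i = 1, i = 0.
Intersections between consecutive envelope lines give the roots: for adjacent envelope indices i < j the intersection is x = (a_i − a_j) / (j − i). Reading off the sorted break points: {2, 7}.
Verification: at each break x_0, at least two indices attain the minimum of min_i(a_i + i · x_0).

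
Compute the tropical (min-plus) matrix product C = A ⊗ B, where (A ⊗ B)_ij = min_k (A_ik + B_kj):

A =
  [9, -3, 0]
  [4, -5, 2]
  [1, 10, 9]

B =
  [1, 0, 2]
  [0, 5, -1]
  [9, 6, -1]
A ⊗ B =
  [-3, 2, -4]
  [-5, 0, -6]
  [2, 1, 3]

Apply the min-plus product entry-by-entry:
  C[0][0] = min over k of (A[0][0] + B[0][0] = 9 + 1 = 10, A[0][1] + B[1][0] = -3 + 0 = -3, A[0][2] + B[2][0] = 0 + 9 = 9) = -3 (attained at k = 1)
  C[0][1] = min over k of (A[0][0] + B[0][1] = 9 + 0 = 9, A[0][1] + B[1][1] = -3 + 5 = 2, A[0][2] + B[2][1] = 0 + 6 = 6) = 2 (attained at k = 1)
  C[0][2] = min over k of (A[0][0] + B[0][2] = 9 + 2 = 11, A[0][1] + B[1][2] = -3 + -1 = -4, A[0][2] + B[2][2] = 0 + -1 = -1) = -4 (attained at k = 1)
  C[1][0] = min over k of (A[1][0] + B[0][0] = 4 + 1 = 5, A[1][1] + B[1][0] = -5 + 0 = -5, A[1][2] + B[2][0] = 2 + 9 = 11) = -5 (attained at k = 1)
  C[1][1] = min over k of (A[1][0] + B[0][1] = 4 + 0 = 4, A[1][1] + B[1][1] = -5 + 5 = 0, A[1][2] + B[2][1] = 2 + 6 = 8) = 0 (attained at k = 1)
  C[1][2] = min over k of (A[1][0] + B[0][2] = 4 + 2 = 6, A[1][1] + B[1][2] = -5 + -1 = -6, A[1][2] + B[2][2] = 2 + -1 = 1) = -6 (attained at k = 1)
  C[2][0] = min over k of (A[2][0] + B[0][0] = 1 + 1 = 2, A[2][1] + B[1][0] = 10 + 0 = 10, A[2][2] + B[2][0] = 9 + 9 = 18) = 2 (attained at k = 0)
  C[2][1] = min over k of (A[2][0] + B[0][1] = 1 + 0 = 1, A[2][1] + B[1][1] = 10 + 5 = 15, A[2][2] + B[2][1] = 9 + 6 = 15) = 1 (attained at k = 0)
  C[2][2] = min over k of (A[2][0] + B[0][2] = 1 + 2 = 3, A[2][1] + B[1][2] = 10 + -1 = 9, A[2][2] + B[2][2] = 9 + -1 = 8) = 3 (attained at k = 0)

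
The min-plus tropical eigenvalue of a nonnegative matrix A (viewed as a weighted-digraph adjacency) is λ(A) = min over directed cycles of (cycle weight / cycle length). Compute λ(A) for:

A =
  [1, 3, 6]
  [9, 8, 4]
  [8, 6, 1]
λ(A) = 1

Enumerate directed cycles and compute their means (weight / length). Sample:
  cycle 0 → 0: weight = 1, length = 1, mean = 1/1 ≈ 1.000
  cycle 1 → 1: weight = 8, length = 1, mean = 8/1 ≈ 8.000
  cycle 2 → 2: weight = 1, length = 1, mean = 1/1 ≈ 1.000
  cycle 0 → 1 → 0: weight = 12, length = 2, mean = 12/2 ≈ 6.000
  cycle 0 → 2 → 0: weight = 14, length = 2, mean = 14/2 ≈ 7.000
  cycle 1 → 0 → 1: weight = 12, length = 2, mean = 12/2 ≈ 6.000
Minimum mean = 1.000, attained e.g. along the cycle 0 → 0 with weight 1 and length 1. So λ(A) = 1/1 = 1.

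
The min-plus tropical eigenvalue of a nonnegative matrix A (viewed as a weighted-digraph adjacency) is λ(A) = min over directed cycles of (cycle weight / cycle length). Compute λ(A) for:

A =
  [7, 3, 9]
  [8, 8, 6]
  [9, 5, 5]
λ(A) = 5

Enumerate directed cycles and compute their means (weight / length). Sample:
  cycle 0 → 0: weight = 7, length = 1, mean = 7/1 ≈ 7.000
  cycle 1 → 1: weight = 8, length = 1, mean = 8/1 ≈ 8.000
  cycle 2 → 2: weight = 5, length = 1, mean = 5/1 ≈ 5.000
  cycle 0 → 1 → 0: weight = 11, length = 2, mean = 11/2 ≈ 5.500
  cycle 0 → 2 → 0: weight = 18, length = 2, mean = 18/2 ≈ 9.000
  cycle 1 → 0 → 1: weight = 11, length = 2, mean = 11/2 ≈ 5.500
Minimum mean = 5.000, attained e.g. along the cycle 2 → 2 with weight 5 and length 1. So λ(A) = 5/1 = 5.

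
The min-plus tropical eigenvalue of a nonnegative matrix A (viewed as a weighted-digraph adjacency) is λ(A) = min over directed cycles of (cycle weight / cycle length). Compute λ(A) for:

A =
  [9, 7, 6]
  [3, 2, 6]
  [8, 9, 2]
λ(A) = 2

Enumerate directed cycles and compute their means (weight / length). Sample:
  cycle 0 → 0: weight = 9, length = 1, mean = 9/1 ≈ 9.000
  cycle 1 → 1: weight = 2, length = 1, mean = 2/1 ≈ 2.000
  cycle 2 → 2: weight = 2, length = 1, mean = 2/1 ≈ 2.000
  cycle 0 → 1 → 0: weight = 10, length = 2, mean = 10/2 ≈ 5.000
  cycle 0 → 2 → 0: weight = 14, length = 2, mean = 14/2 ≈ 7.000
  cycle 1 → 0 → 1: weight = 10, length = 2, mean = 10/2 ≈ 5.000
Minimum mean = 2.000, attained e.g. along the cycle 1 → 1 with weight 2 and length 1. So λ(A) = 2/1 = 2.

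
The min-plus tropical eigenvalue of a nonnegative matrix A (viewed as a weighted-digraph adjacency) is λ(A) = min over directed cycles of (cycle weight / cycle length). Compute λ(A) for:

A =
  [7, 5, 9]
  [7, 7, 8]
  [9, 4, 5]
λ(A) = 5

Enumerate directed cycles and compute their means (weight / length). Sample:
  cycle 0 → 0: weight = 7, length = 1, mean = 7/1 ≈ 7.000
  cycle 1 → 1: weight = 7, length = 1, mean = 7/1 ≈ 7.000
  cycle 2 → 2: weight = 5, length = 1, mean = 5/1 ≈ 5.000
  cycle 0 → 1 → 0: weight = 12, length = 2, mean = 12/2 ≈ 6.000
  cycle 0 → 2 → 0: weight = 18, length = 2, mean = 18/2 ≈ 9.000
  cycle 1 → 0 → 1: weight = 12, length = 2, mean = 12/2 ≈ 6.000
Minimum mean = 5.000, attained e.g. along the cycle 2 → 2 with weight 5 and length 1. So λ(A) = 5/1 = 5.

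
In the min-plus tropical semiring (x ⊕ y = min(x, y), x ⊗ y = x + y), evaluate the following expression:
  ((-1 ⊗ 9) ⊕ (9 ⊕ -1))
((-1 ⊗ 9) ⊕ (9 ⊕ -1)) = -1

Expand innermost to outermost. Recall ⊕ takes the minimum of its arguments and ⊗ takes their sum. Working out the expression ((-1 ⊗ 9) ⊕ (9 ⊕ -1)) gives -1.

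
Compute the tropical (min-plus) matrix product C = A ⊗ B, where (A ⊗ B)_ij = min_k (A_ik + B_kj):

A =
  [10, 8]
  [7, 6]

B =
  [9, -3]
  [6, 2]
A ⊗ B =
  [14, 7]
  [12, 4]

Apply the min-plus product entry-by-entry:
  C[0][0] = min over k of (A[0][0] + B[0][0] = 10 + 9 = 19, A[0][1] + B[1][0] = 8 + 6 = 14) = 14 (attained at k = 1)
  C[0][1] = min over k of (A[0][0] + B[0][1] = 10 + -3 = 7, A[0][1] + B[1][1] = 8 + 2 = 10) = 7 (attained at k = 0)
  C[1][0] = min over k of (A[1][0] + B[0][0] = 7 + 9 = 16, A[1][1] + B[1][0] = 6 + 6 = 12) = 12 (attained at k = 1)
  C[1][1] = min over k of (A[1][0] + B[0][1] = 7 + -3 = 4, A[1][1] + B[1][1] = 6 + 2 = 8) = 4 (attained at k = 0)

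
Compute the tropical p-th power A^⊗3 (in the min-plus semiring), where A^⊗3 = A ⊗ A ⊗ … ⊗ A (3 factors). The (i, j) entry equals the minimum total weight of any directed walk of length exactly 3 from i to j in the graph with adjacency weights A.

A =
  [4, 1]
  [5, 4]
A^⊗3 =
  [10, 7]
  [11, 10]

Each entry (A^⊗3)_ij equals the minimum over all length-3 walks i = v_0 → v_1 → … → v_3 = j of Σ_t A[v_t][v_{t+1}]. For example, for (i, j) = (0, 1) we minimise over 4 possible intermediate vertex sequences; the minimum is 7, attained along the walk 0 → 1 → 0 → 1.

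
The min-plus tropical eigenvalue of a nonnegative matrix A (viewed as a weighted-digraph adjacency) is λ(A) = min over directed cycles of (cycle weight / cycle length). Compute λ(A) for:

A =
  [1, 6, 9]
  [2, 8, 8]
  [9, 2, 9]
λ(A) = 1

Enumerate directed cycles and compute their means (weight / length). Sample:
  cycle 0 → 0: weight = 1, length = 1, mean = 1/1 ≈ 1.000
  cycle 1 → 1: weight = 8, length = 1, mean = 8/1 ≈ 8.000
  cycle 2 → 2: weight = 9, length = 1, mean = 9/1 ≈ 9.000
  cycle 0 → 1 → 0: weight = 8, length = 2, mean = 8/2 ≈ 4.000
  cycle 0 → 2 → 0: weight = 18, length = 2, mean = 18/2 ≈ 9.000
  cycle 1 → 0 → 1: weight = 8, length = 2, mean = 8/2 ≈ 4.000
Minimum mean = 1.000, attained e.g. along the cycle 0 → 0 with weight 1 and length 1. So λ(A) = 1/1 = 1.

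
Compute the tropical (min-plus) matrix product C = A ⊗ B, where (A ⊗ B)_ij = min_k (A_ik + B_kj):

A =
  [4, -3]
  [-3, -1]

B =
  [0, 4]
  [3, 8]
A ⊗ B =
  [0, 5]
  [-3, 1]

Apply the min-plus product entry-by-entry:
  C[0][0] = min over k of (A[0][0] + B[0][0] = 4 + 0 = 4, A[0][1] + B[1][0] = -3 + 3 = 0) = 0 (attained at k = 1)
  C[0][1] = min over k of (A[0][0] + B[0][1] = 4 + 4 = 8, A[0][1] + B[1][1] = -3 + 8 = 5) = 5 (attained at k = 1)
  C[1][0] = min over k of (A[1][0] + B[0][0] = -3 + 0 = -3, A[1][1] + B[1][0] = -1 + 3 = 2) = -3 (attained at k = 0)
  C[1][1] = min over k of (A[1][0] + B[0][1] = -3 + 4 = 1, A[1][1] + B[1][1] = -1 + 8 = 7) = 1 (attained at k = 0)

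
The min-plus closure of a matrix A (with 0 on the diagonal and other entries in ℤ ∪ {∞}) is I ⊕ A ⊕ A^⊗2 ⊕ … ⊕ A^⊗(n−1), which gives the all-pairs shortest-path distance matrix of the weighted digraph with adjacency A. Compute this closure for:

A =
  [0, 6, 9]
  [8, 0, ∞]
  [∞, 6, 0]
Closure =
  [0, 6, 9]
  [8, 0, 17]
  [14, 6, 0]

This is the Floyd-Warshall all-pairs shortest-path computation. For each intermediate vertex k = 0, 1, …, 2, update dist[i][j] ← min(dist[i][j], dist[i][k] + dist[k][j]). The final matrix gives, for each (i, j), the minimum total weight of any directed path from i to j (possibly empty when i = j).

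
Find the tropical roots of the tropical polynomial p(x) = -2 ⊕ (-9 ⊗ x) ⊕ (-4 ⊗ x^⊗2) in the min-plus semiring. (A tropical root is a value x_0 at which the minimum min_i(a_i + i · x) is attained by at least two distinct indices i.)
Roots: {-5, 7}

Each tropical root is a break point of the lower envelope of the lines y = a_i + i · x (there are 3 lines, with slopes 0, 1, ..., 2). Only the lines that attain the minimum somewhere contribute to roots; other lines are dominated. Here the surviving (envelope) indices are i = 2, i = 1, i = 0.
Intersections between consecutive envelope lines give the roots: for adjacent envelope indices i < j the intersection is x = (a_i − a_j) / (j − i). Reading off the sorted break points: {-5, 7}.
Verification: at each break x_0, at least two indices attain the minimum of min_i(a_i + i · x_0).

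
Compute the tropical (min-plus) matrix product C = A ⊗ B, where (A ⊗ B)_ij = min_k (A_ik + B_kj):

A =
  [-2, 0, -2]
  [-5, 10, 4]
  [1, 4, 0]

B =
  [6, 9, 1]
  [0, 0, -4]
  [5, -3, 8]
A ⊗ B =
  [0, -5, -4]
  [1, 1, -4]
  [4, -3, 0]

Apply the min-plus product entry-by-entry:
  C[0][0] = min over k of (A[0][0] + B[0][0] = -2 + 6 = 4, A[0][1] + B[1][0] = 0 + 0 = 0, A[0][2] + B[2][0] = -2 + 5 = 3) = 0 (attained at k = 1)
  C[0][1] = min over k of (A[0][0] + B[0][1] = -2 + 9 = 7, A[0][1] + B[1][1] = 0 + 0 = 0, A[0][2] + B[2][1] = -2 + -3 = -5) = -5 (attained at k = 2)
  C[0][2] = min over k of (A[0][0] + B[0][2] = -2 + 1 = -1, A[0][1] + B[1][2] = 0 + -4 = -4, A[0][2] + B[2][2] = -2 + 8 = 6) = -4 (attained at k = 1)
  C[1][0] = min over k of (A[1][0] + B[0][0] = -5 + 6 = 1, A[1][1] + B[1][0] = 10 + 0 = 10, A[1][2] + B[2][0] = 4 + 5 = 9) = 1 (attained at k = 0)
  C[1][1] = min over k of (A[1][0] + B[0][1] = -5 + 9 = 4, A[1][1] + B[1][1] = 10 + 0 = 10, A[1][2] + B[2][1] = 4 + -3 = 1) = 1 (attained at k = 2)
  C[1][2] = min over k of (A[1][0] + B[0][2] = -5 + 1 = -4, A[1][1] + B[1][2] = 10 + -4 = 6, A[1][2] + B[2][2] = 4 + 8 = 12) = -4 (attained at k = 0)
  C[2][0] = min over k of (A[2][0] + B[0][0] = 1 + 6 = 7, A[2][1] + B[1][0] = 4 + 0 = 4, A[2][2] + B[2][0] = 0 + 5 = 5) = 4 (attained at k = 1)
  C[2][1] = min over k of (A[2][0] + B[0][1] = 1 + 9 = 10, A[2][1] + B[1][1] = 4 + 0 = 4, A[2][2] + B[2][1] = 0 + -3 = -3) = -3 (attained at k = 2)
  C[2][2] = min over k of (A[2][0] + B[0][2] = 1 + 1 = 2, A[2][1] + B[1][2] = 4 + -4 = 0, A[2][2] + B[2][2] = 0 + 8 = 8) = 0 (attained at k = 1)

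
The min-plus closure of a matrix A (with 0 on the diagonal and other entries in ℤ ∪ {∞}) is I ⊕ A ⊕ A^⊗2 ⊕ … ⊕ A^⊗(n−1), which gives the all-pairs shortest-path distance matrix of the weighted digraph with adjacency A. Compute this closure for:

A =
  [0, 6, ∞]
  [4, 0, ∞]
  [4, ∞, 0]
Closure =
  [0, 6, ∞]
  [4, 0, ∞]
  [4, 10, 0]

This is the Floyd-Warshall all-pairs shortest-path computation. For each intermediate vertex k = 0, 1, …, 2, update dist[i][j] ← min(dist[i][j], dist[i][k] + dist[k][j]). The final matrix gives, for each (i, j), the minimum total weight of any directed path from i to j (possibly empty when i = j).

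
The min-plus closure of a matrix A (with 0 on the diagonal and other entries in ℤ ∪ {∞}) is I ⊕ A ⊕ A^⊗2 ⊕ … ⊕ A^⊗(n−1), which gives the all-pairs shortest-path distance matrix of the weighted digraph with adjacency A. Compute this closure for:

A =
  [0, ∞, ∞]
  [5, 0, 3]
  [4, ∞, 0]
Closure =
  [0, ∞, ∞]
  [5, 0, 3]
  [4, ∞, 0]

This is the Floyd-Warshall all-pairs shortest-path computation. For each intermediate vertex k = 0, 1, …, 2, update dist[i][j] ← min(dist[i][j], dist[i][k] + dist[k][j]). The final matrix gives, for each (i, j), the minimum total weight of any directed path from i to j (possibly empty when i = j).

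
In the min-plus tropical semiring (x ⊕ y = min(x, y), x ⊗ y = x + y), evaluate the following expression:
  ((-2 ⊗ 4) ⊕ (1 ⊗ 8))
((-2 ⊗ 4) ⊕ (1 ⊗ 8)) = 2

Expand innermost to outermost. Recall ⊕ takes the minimum of its arguments and ⊗ takes their sum. Working out the expression ((-2 ⊗ 4) ⊕ (1 ⊗ 8)) gives 2.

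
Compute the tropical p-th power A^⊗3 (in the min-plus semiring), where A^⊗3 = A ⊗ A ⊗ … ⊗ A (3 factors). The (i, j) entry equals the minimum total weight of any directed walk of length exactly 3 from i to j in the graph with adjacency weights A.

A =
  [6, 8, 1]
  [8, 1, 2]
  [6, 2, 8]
A^⊗3 =
  [11, 4, 5]
  [9, 3, 4]
  [10, 4, 5]

Each entry (A^⊗3)_ij equals the minimum over all length-3 walks i = v_0 → v_1 → … → v_3 = j of Σ_t A[v_t][v_{t+1}]. For example, for (i, j) = (0, 2) we minimise over 9 possible intermediate vertex sequences; the minimum is 5, attained along the walk 0 → 2 → 1 → 2.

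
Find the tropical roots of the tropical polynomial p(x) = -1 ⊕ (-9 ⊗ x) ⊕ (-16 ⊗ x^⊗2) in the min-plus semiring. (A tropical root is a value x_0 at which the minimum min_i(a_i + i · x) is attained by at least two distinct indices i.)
Roots: {7, 8}

Each tropical root is a break point of the lower envelope of the lines y = a_i + i · x (there are 3 lines, with slopes 0, 1, ..., 2). Only the lines that attain the minimum somewhere contribute to roots; other lines are dominated. Here the surviving (envelope) indices are i = 2, i = 1, i = 0.
Intersections between consecutive envelope lines give the roots: for adjacent envelope indices i < j the intersection is x = (a_i − a_j) / (j − i). Reading off the sorted break points: {7, 8}.
Verification: at each break x_0, at least two indices attain the minimum of min_i(a_i + i · x_0).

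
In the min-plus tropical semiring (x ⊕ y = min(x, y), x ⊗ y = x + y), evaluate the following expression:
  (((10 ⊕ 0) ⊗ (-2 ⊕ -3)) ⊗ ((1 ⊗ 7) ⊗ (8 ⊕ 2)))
(((10 ⊕ 0) ⊗ (-2 ⊕ -3)) ⊗ ((1 ⊗ 7) ⊗ (8 ⊕ 2))) = 7

Expand innermost to outermost. Recall ⊕ takes the minimum of its arguments and ⊗ takes their sum. Working out the expression (((10 ⊕ 0) ⊗ (-2 ⊕ -3)) ⊗ ((1 ⊗ 7) ⊗ (8 ⊕ 2))) gives 7.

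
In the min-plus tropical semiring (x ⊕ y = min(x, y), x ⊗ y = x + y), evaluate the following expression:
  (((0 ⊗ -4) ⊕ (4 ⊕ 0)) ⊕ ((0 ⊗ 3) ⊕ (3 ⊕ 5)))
(((0 ⊗ -4) ⊕ (4 ⊕ 0)) ⊕ ((0 ⊗ 3) ⊕ (3 ⊕ 5))) = -4

Expand innermost to outermost. Recall ⊕ takes the minimum of its arguments and ⊗ takes their sum. Working out the expression (((0 ⊗ -4) ⊕ (4 ⊕ 0)) ⊕ ((0 ⊗ 3) ⊕ (3 ⊕ 5))) gives -4.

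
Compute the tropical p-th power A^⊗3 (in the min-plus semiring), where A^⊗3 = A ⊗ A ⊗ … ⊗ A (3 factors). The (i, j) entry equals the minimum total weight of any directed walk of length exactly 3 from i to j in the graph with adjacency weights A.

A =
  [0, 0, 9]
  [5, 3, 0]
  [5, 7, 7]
A^⊗3 =
  [0, 0, 0]
  [5, 5, 5]
  [5, 5, 5]

Each entry (A^⊗3)_ij equals the minimum over all length-3 walks i = v_0 → v_1 → … → v_3 = j of Σ_t A[v_t][v_{t+1}]. For example, for (i, j) = (0, 2) we minimise over 9 possible intermediate vertex sequences; the minimum is 0, attained along the walk 0 → 0 → 1 → 2.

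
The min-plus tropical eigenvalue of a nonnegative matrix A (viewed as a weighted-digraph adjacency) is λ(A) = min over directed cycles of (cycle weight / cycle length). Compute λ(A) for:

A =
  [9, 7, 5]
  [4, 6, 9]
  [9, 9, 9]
λ(A) = 11/2

Enumerate directed cycles and compute their means (weight / length). Sample:
  cycle 0 → 0: weight = 9, length = 1, mean = 9/1 ≈ 9.000
  cycle 1 → 1: weight = 6, length = 1, mean = 6/1 ≈ 6.000
  cycle 2 → 2: weight = 9, length = 1, mean = 9/1 ≈ 9.000
  cycle 0 → 1 → 0: weight = 11, length = 2, mean = 11/2 ≈ 5.500
  cycle 0 → 2 → 0: weight = 14, length = 2, mean = 14/2 ≈ 7.000
  cycle 1 → 0 → 1: weight = 11, length = 2, mean = 11/2 ≈ 5.500
Minimum mean = 5.500, attained e.g. along the cycle 0 → 1 → 0 with weight 11 and length 2. So λ(A) = 11/2 = 11/2.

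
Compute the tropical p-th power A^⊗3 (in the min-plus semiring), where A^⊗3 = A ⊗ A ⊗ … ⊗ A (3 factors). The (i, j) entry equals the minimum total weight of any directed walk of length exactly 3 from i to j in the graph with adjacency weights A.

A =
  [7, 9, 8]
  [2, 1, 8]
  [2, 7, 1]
A^⊗3 =
  [11, 11, 10]
  [4, 3, 10]
  [4, 9, 3]

Each entry (A^⊗3)_ij equals the minimum over all length-3 walks i = v_0 → v_1 → … → v_3 = j of Σ_t A[v_t][v_{t+1}]. For example, for (i, j) = (0, 2) we minimise over 9 possible intermediate vertex sequences; the minimum is 10, attained along the walk 0 → 2 → 2 → 2.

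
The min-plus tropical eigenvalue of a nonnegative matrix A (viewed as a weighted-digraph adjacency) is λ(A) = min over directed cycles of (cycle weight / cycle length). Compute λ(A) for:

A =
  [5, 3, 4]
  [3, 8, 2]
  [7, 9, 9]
λ(A) = 3

Enumerate directed cycles and compute their means (weight / length). Sample:
  cycle 0 → 0: weight = 5, length = 1, mean = 5/1 ≈ 5.000
  cycle 1 → 1: weight = 8, length = 1, mean = 8/1 ≈ 8.000
  cycle 2 → 2: weight = 9, length = 1, mean = 9/1 ≈ 9.000
  cycle 0 → 1 → 0: weight = 6, length = 2, mean = 6/2 ≈ 3.000
  cycle 0 → 2 → 0: weight = 11, length = 2, mean = 11/2 ≈ 5.500
  cycle 1 → 0 → 1: weight = 6, length = 2, mean = 6/2 ≈ 3.000
Minimum mean = 3.000, attained e.g. along the cycle 0 → 1 → 0 with weight 6 and length 2. So λ(A) = 6/2 = 3.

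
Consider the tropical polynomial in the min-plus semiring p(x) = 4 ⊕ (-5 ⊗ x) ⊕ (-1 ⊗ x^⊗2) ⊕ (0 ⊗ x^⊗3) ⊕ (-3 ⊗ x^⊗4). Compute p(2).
p(2) = -3

A tropical monomial a ⊗ x^⊗i evaluates to a + i · x. Evaluating each term at x = 2:
  Term 0 contributes 4 + 0 · 2 = 4
  Term 1 contributes -5 + 1 · 2 = -3
  Term 2 contributes -1 + 2 · 2 = 3
  Term 3 contributes 0 + 3 · 2 = 6
  Term 4 contributes -3 + 4 · 2 = 5
p(2) = ⊕ of these = min[4, -3, 3, 6, 5] = -3.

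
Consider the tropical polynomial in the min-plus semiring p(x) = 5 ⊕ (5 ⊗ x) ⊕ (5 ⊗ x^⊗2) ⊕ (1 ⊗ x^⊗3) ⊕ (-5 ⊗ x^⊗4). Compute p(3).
p(3) = 5

A tropical monomial a ⊗ x^⊗i evaluates to a + i · x. Evaluating each term at x = 3:
  Term 0 contributes 5 + 0 · 3 = 5
  Term 1 contributes 5 + 1 · 3 = 8
  Term 2 contributes 5 + 2 · 3 = 11
  Term 3 contributes 1 + 3 · 3 = 10
  Term 4 contributes -5 + 4 · 3 = 7
p(3) = ⊕ of these = min[5, 8, 11, 10, 7] = 5.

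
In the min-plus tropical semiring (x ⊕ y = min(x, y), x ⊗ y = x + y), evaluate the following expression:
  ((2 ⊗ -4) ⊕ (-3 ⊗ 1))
((2 ⊗ -4) ⊕ (-3 ⊗ 1)) = -2

Expand innermost to outermost. Recall ⊕ takes the minimum of its arguments and ⊗ takes their sum. Working out the expression ((2 ⊗ -4) ⊕ (-3 ⊗ 1)) gives -2.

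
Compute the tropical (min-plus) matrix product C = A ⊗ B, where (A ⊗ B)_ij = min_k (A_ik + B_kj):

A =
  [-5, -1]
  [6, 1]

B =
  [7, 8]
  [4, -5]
A ⊗ B =
  [2, -6]
  [5, -4]

Apply the min-plus product entry-by-entry:
  C[0][0] = min over k of (A[0][0] + B[0][0] = -5 + 7 = 2, A[0][1] + B[1][0] = -1 + 4 = 3) = 2 (attained at k = 0)
  C[0][1] = min over k of (A[0][0] + B[0][1] = -5 + 8 = 3, A[0][1] + B[1][1] = -1 + -5 = -6) = -6 (attained at k = 1)
  C[1][0] = min over k of (A[1][0] + B[0][0] = 6 + 7 = 13, A[1][1] + B[1][0] = 1 + 4 = 5) = 5 (attained at k = 1)
  C[1][1] = min over k of (A[1][0] + B[0][1] = 6 + 8 = 14, A[1][1] + B[1][1] = 1 + -5 = -4) = -4 (attained at k = 1)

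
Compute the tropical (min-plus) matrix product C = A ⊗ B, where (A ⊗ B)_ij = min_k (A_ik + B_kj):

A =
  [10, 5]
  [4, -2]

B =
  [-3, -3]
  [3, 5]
A ⊗ B =
  [7, 7]
  [1, 1]

Apply the min-plus product entry-by-entry:
  C[0][0] = min over k of (A[0][0] + B[0][0] = 10 + -3 = 7, A[0][1] + B[1][0] = 5 + 3 = 8) = 7 (attained at k = 0)
  C[0][1] = min over k of (A[0][0] + B[0][1] = 10 + -3 = 7, A[0][1] + B[1][1] = 5 + 5 = 10) = 7 (attained at k = 0)
  C[1][0] = min over k of (A[1][0] + B[0][0] = 4 + -3 = 1, A[1][1] + B[1][0] = -2 + 3 = 1) = 1 (attained at k = 0)
  C[1][1] = min over k of (A[1][0] + B[0][1] = 4 + -3 = 1, A[1][1] + B[1][1] = -2 + 5 = 3) = 1 (attained at k = 0)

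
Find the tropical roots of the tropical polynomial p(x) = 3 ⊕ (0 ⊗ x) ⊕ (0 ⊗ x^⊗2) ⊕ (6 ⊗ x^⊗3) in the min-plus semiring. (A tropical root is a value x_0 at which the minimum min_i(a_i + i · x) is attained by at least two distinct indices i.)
Roots: {-6, 0, 3}

Each tropical root is a break point of the lower envelope of the lines y = a_i + i · x (there are 4 lines, with slopes 0, 1, ..., 3). Only the lines that attain the minimum somewhere contribute to roots; other lines are dominated. Here the surviving (envelope) indices are i = 3, i = 2, i = 1, i = 0.
Intersections between consecutive envelope lines give the roots: for adjacent envelope indices i < j the intersection is x = (a_i − a_j) / (j − i). Reading off the sorted break points: {-6, 0, 3}.
Verification: at each break x_0, at least two indices attain the minimum of min_i(a_i + i · x_0).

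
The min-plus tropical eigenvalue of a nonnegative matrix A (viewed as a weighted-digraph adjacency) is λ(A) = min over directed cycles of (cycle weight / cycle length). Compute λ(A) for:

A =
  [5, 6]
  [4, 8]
λ(A) = 5

Enumerate directed cycles and compute their means (weight / length). Sample:
  cycle 0 → 0: weight = 5, length = 1, mean = 5/1 ≈ 5.000
  cycle 1 → 1: weight = 8, length = 1, mean = 8/1 ≈ 8.000
  cycle 0 → 1 → 0: weight = 10, length = 2, mean = 10/2 ≈ 5.000
  cycle 1 → 0 → 1: weight = 10, length = 2, mean = 10/2 ≈ 5.000
Minimum mean = 5.000, attained e.g. along the cycle 0 → 0 with weight 5 and length 1. So λ(A) = 5/1 = 5.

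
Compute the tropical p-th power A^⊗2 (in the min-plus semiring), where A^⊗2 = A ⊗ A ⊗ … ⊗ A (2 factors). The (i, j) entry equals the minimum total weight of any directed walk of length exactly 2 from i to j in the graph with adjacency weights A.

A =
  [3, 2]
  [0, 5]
A^⊗2 =
  [2, 5]
  [3, 2]

Each entry (A^⊗2)_ij equals the minimum over all length-2 walks i = v_0 → v_1 → … → v_2 = j of Σ_t A[v_t][v_{t+1}]. For example, for (i, j) = (0, 1) we minimise over 2 possible intermediate vertex sequences; the minimum is 5, attained along the walk 0 → 0 → 1.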